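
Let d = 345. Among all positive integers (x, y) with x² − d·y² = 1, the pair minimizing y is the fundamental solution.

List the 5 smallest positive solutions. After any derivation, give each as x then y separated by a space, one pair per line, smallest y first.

6761 364
91422241 4922008
1236211536041 66555391812
16716052298924161 899962003159856
226034457949840969001 12169286140172181020

[18; 1,1,2,1,6,1,2,1,1,36] for √345; ℓ=10 ⇒ convergent index 9
step 0: (18, 1)  from 18·(1,0) + (0,1)
…
step 2: (37, 2)  from 1·(19,1) + (18,1)
…
step 4: (130, 7)  from 1·(93,5) + (37,2)
step 5: (873, 47)  from 6·(130,7) + (93,5)
…
step 7: (2879, 155)  from 2·(1003,54) + (873,47)
step 8: (3882, 209)  from 1·(2879,155) + (1003,54)
step 9: (6761, 364)  from 1·(3882,209) + (2879,155)
fundamental: x₁=6761, y₁=364  (since 45711121 − 345·132496 = 1)
k=2:  x_2 = 6761·6761+345·364·364 = 91422241,  y_2 = 6761·364+364·6761 = 4922008
k=3:  x_3 = 6761·91422241+345·364·4922008 = 1236211536041,  y_3 = 6761·4922008+364·91422241 = 66555391812
k=4:  x_4 = 6761·1236211536041+345·364·66555391812 = 16716052298924161,  y_4 = 6761·66555391812+364·1236211536041 = 899962003159856
k=5:  x_5 = 6761·16716052298924161+345·364·899962003159856 = 226034457949840969001,  y_5 = 6761·899962003159856+364·16716052298924161 = 12169286140172181020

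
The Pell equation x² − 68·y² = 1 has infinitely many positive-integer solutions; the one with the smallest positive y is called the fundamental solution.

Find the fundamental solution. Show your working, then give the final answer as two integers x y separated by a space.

33 4

d=68: √d = [8; 4,16] (ℓ=2, even), read p_1/q_1
a_0=8:  p_0=8·1+0=8,  q_0=8·0+1=1
a_1=4:  p_1=4·8+1=33,  q_1=4·1+0=4
(x₁, y₁) = (33, 4);  33² − 68·4² = 1 ✓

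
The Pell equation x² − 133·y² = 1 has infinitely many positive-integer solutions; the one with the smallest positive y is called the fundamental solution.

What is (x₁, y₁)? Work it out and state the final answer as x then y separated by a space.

[11; 1,1,7,5,1,…,1,1,22] for √133; ℓ=16 ⇒ convergent index 15
i=0: a=11 ⇒ p=11, q=1
…
i=9: a=1 ⇒ p=10979, q=952
…
i=11: a=1 ⇒ p=29927, q=2595
i=12: a=5 ⇒ p=168583, q=14618
…
i=14: a=1 ⇒ p=1378591, q=119539
i=15: a=1 ⇒ p=2588599, q=224460
(x₁, y₁) = (2588599, 224460);  2588599² − 133·224460² = 1 ✓

2588599 224460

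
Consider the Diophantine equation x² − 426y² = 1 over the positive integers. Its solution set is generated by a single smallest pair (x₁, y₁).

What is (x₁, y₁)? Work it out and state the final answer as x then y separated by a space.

d=426: √d = [20; 1,1,1,3,2,6,2,3,1,1,1,40] (ℓ=12, even), read p_11/q_11
step 0: (20, 1)  from 20·(1,0) + (0,1)
step 1: (21, 1)  from 1·(20,1) + (1,0)
step 2: (41, 2)  from 1·(21,1) + (20,1)
step 3: (62, 3)  from 1·(41,2) + (21,1)
step 4: (227, 11)  from 3·(62,3) + (41,2)
step 5: (516, 25)  from 2·(227,11) + (62,3)
…
step 7: (7162, 347)  from 2·(3323,161) + (516,25)
…
step 9: (31971, 1549)  from 1·(24809,1202) + (7162,347)
step 10: (56780, 2751)  from 1·(31971,1549) + (24809,1202)
step 11: (88751, 4300)  from 1·(56780,2751) + (31971,1549)
→ (88751, 4300).  Check: 88751²=7876740001, 426·4300²=7876740000, difference 1.

88751 4300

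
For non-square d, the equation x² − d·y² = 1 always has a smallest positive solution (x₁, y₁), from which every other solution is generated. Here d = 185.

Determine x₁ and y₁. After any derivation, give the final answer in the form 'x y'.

9249 680

√185 → a₀=13, period (1,1,1,1,26); ℓ=5 odd so k=9
step 0: (13, 1)  from 13·(1,0) + (0,1)
…
step 2: (27, 2)  from 1·(14,1) + (13,1)
step 3: (41, 3)  from 1·(27,2) + (14,1)
…
step 6: (1877, 138)  from 1·(1809,133) + (68,5)
step 7: (3686, 271)  from 1·(1877,138) + (1809,133)
step 8: (5563, 409)  from 1·(3686,271) + (1877,138)
step 9: (9249, 680)  from 1·(5563,409) + (3686,271)
(x₁, y₁) = (9249, 680);  9249² − 185·680² = 1 ✓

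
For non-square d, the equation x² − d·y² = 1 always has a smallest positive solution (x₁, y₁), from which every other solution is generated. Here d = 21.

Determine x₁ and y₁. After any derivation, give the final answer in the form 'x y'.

55 12

d=21: √d = [4; 1,1,2,1,1,8] (ℓ=6, even), read p_5/q_5
a_0=4:  p_0=4·1+0=4,  q_0=4·0+1=1
…
a_4=1:  p_4=1·23+9=32,  q_4=1·5+2=7
a_5=1:  p_5=1·32+23=55,  q_5=1·7+5=12
fundamental: x₁=55, y₁=12  (since 3025 − 21·144 = 1)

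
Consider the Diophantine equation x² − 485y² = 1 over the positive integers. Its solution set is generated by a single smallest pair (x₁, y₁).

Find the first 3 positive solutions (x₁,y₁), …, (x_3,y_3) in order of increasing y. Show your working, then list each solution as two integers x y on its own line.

969 44
1877921 85272
3639409929 165257092

√485 → a₀=22, period (44); ℓ=1 odd so k=1
step 0: (22, 1)  from 22·(1,0) + (0,1)
step 1: (969, 44)  from 44·(22,1) + (1,0)
→ (969, 44).  Check: 969²=938961, 485·44²=938960, difference 1.
(x_2, y_2) = (969·969 + 485·44·44, 969·44 + 44·969) = (1877921, 85272)
(x_3, y_3) = (969·1877921 + 485·44·85272, 969·85272 + 44·1877921) = (3639409929, 165257092)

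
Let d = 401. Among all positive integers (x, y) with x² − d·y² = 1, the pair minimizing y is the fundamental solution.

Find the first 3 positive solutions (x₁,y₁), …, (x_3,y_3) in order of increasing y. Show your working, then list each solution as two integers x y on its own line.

d=401: √d = [20; 40] (ℓ=1, odd), read p_1/q_1
i=0: a=20 ⇒ p=20, q=1
i=1: a=40 ⇒ p=801, q=40
fundamental: x₁=801, y₁=40  (since 641601 − 401·1600 = 1)
k=2:  x_2 = 801·801+401·40·40 = 1283201,  y_2 = 801·40+40·801 = 64080
k=3:  x_3 = 801·1283201+401·40·64080 = 2055687201,  y_3 = 801·64080+40·1283201 = 102656120

801 40
1283201 64080
2055687201 102656120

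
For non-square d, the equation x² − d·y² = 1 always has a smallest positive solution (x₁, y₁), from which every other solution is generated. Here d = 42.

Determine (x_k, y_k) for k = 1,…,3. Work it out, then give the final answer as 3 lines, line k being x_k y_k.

√42 → a₀=6, period (2,12); ℓ=2 even so k=1
step 0: (6, 1)  from 6·(1,0) + (0,1)
step 1: (13, 2)  from 2·(6,1) + (1,0)
→ (13, 2).  Check: 13²=169, 42·2²=168, difference 1.
k=2:  x_2 = 13·13+42·2·2 = 337,  y_2 = 13·2+2·13 = 52
k=3:  x_3 = 13·337+42·2·52 = 8749,  y_3 = 13·52+2·337 = 1350

13 2
337 52
8749 1350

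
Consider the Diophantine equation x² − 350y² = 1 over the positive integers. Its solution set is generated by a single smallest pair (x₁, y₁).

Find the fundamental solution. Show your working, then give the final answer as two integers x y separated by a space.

449 24

d=350: √d = [18; 1,2,2,2,1,36] (ℓ=6, even), read p_5/q_5
k=0  a_k=18  p_k/q_k = 18/1
…
k=2  a_k=2  p_k/q_k = 56/3
k=3  a_k=2  p_k/q_k = 131/7
k=4  a_k=2  p_k/q_k = 318/17
k=5  a_k=1  p_k/q_k = 449/24
fundamental: x₁=449, y₁=24  (since 201601 − 350·576 = 1)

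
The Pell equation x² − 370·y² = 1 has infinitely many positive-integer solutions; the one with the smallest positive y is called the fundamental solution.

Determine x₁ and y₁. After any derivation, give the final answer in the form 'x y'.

[19; 4,4,38] for √370; ℓ=3 ⇒ convergent index 5
k=0  a_k=19  p_k/q_k = 19/1
…
k=2  a_k=4  p_k/q_k = 327/17
…
k=4  a_k=4  p_k/q_k = 50339/2617
k=5  a_k=4  p_k/q_k = 213859/11118
→ (213859, 11118).  Check: 213859²=45735671881, 370·11118²=45735671880, difference 1.

213859 11118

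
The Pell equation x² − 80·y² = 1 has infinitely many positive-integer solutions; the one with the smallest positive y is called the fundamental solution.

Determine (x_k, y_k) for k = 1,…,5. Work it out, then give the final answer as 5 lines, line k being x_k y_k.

9 1
161 18
2889 323
51841 5796
930249 104005

[8; 1,16] for √80; ℓ=2 ⇒ convergent index 1
a_0=8:  p_0=8·1+0=8,  q_0=8·0+1=1
a_1=1:  p_1=1·8+1=9,  q_1=1·1+0=1
fundamental: x₁=9, y₁=1  (since 81 − 80·1 = 1)
(x_2, y_2) = (9·9 + 80·1·1, 9·1 + 1·9) = (161, 18)
(x_3, y_3) = (9·161 + 80·1·18, 9·18 + 1·161) = (2889, 323)
(x_4, y_4) = (9·2889 + 80·1·323, 9·323 + 1·2889) = (51841, 5796)
(x_5, y_5) = (9·51841 + 80·1·5796, 9·5796 + 1·51841) = (930249, 104005)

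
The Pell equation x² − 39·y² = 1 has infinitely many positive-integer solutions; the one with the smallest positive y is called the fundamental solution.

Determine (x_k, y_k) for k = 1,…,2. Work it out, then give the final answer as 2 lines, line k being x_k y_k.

25 4
1249 200

d=39: √d = [6; 4,12] (ℓ=2, even), read p_1/q_1
i=0: a=6 ⇒ p=6, q=1
i=1: a=4 ⇒ p=25, q=4
(x₁, y₁) = (25, 4);  25² − 39·4² = 1 ✓
k=2:  x_2 = 25·25+39·4·4 = 1249,  y_2 = 25·4+4·25 = 200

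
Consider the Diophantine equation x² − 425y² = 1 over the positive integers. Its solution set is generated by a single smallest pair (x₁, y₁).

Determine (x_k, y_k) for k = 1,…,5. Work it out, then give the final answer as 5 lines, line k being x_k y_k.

143649 6968
41270070401 2001892464
11856808685922849 575139701115304
3406437421806992601601 165236485849022716128
978662658398448551768841249 47472111910877388597026840

√425 = [20; 1,1,1,1,1,1,40, …], period ℓ=7 (odd) → k=13
a_0=20:  p_0=20·1+0=20,  q_0=20·0+1=1
a_1=1:  p_1=1·20+1=21,  q_1=1·1+0=1
…
a_4=1:  p_4=1·62+41=103,  q_4=1·3+2=5
a_5=1:  p_5=1·103+62=165,  q_5=1·5+3=8
a_6=1:  p_6=1·165+103=268,  q_6=1·8+5=13
…
a_9=1:  p_9=1·11153+10885=22038,  q_9=1·541+528=1069
a_10=1:  p_10=1·22038+11153=33191,  q_10=1·1069+541=1610
a_11=1:  p_11=1·33191+22038=55229,  q_11=1·1610+1069=2679
a_12=1:  p_12=1·55229+33191=88420,  q_12=1·2679+1610=4289
a_13=1:  p_13=1·88420+55229=143649,  q_13=1·4289+2679=6968
→ (143649, 6968).  Check: 143649²=20635035201, 425·6968²=20635035200, difference 1.
(143649+6968√425)^2 = 41270070401 + 2001892464√425
(143649+6968√425)^3 = 11856808685922849 + 575139701115304√425
(143649+6968√425)^4 = 3406437421806992601601 + 165236485849022716128√425
(143649+6968√425)^5 = 978662658398448551768841249 + 47472111910877388597026840√425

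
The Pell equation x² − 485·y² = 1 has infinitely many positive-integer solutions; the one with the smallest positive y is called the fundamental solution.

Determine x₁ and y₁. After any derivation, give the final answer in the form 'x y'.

969 44

√485 = [22; 44, …], period ℓ=1 (odd) → k=1
a_0=22:  p_0=22·1+0=22,  q_0=22·0+1=1
a_1=44:  p_1=44·22+1=969,  q_1=44·1+0=44
fundamental: x₁=969, y₁=44  (since 938961 − 485·1936 = 1)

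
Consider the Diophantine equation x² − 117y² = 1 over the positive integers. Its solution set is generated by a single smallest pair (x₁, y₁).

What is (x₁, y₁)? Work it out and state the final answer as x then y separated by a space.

649 60

d=117: √d = [10; 1,4,2,4,1,20] (ℓ=6, even), read p_5/q_5
a_0=10:  p_0=10·1+0=10,  q_0=10·0+1=1
a_1=1:  p_1=1·10+1=11,  q_1=1·1+0=1
a_2=4:  p_2=4·11+10=54,  q_2=4·1+1=5
a_3=2:  p_3=2·54+11=119,  q_3=2·5+1=11
a_4=4:  p_4=4·119+54=530,  q_4=4·11+5=49
a_5=1:  p_5=1·530+119=649,  q_5=1·49+11=60
(x₁, y₁) = (649, 60);  649² − 117·60² = 1 ✓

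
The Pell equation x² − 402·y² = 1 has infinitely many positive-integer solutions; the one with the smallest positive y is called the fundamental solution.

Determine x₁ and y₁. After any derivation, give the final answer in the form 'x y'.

d=402: √d = [20; 20,40] (ℓ=2, even), read p_1/q_1
i=0: a=20 ⇒ p=20, q=1
i=1: a=20 ⇒ p=401, q=20
(x₁, y₁) = (401, 20);  401² − 402·20² = 1 ✓

401 20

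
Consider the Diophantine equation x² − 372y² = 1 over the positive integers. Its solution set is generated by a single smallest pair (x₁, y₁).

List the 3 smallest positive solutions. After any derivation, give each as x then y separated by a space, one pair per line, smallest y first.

12151 630
295293601 15310260
7176225079351 372069937890

√372 → a₀=19, period (3,2,12,2,3,38); ℓ=6 even so k=5
i=0: a=19 ⇒ p=19, q=1
i=1: a=3 ⇒ p=58, q=3
i=2: a=2 ⇒ p=135, q=7
…
i=4: a=2 ⇒ p=3491, q=181
i=5: a=3 ⇒ p=12151, q=630
fundamental: x₁=12151, y₁=630  (since 147646801 − 372·396900 = 1)
(12151+630√372)^2 = 295293601 + 15310260√372
(12151+630√372)^3 = 7176225079351 + 372069937890√372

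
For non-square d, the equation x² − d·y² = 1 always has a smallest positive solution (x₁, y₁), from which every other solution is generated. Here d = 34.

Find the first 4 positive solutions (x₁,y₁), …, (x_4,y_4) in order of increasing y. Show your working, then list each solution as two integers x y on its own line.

35 6
2449 420
171395 29394
11995201 2057160

[5; 1,4,1,10] for √34; ℓ=4 ⇒ convergent index 3
a_0=5:  p_0=5·1+0=5,  q_0=5·0+1=1
…
a_2=4:  p_2=4·6+5=29,  q_2=4·1+1=5
a_3=1:  p_3=1·29+6=35,  q_3=1·5+1=6
(x₁, y₁) = (35, 6);  35² − 34·6² = 1 ✓
(x_2, y_2) = (35·35 + 34·6·6, 35·6 + 6·35) = (2449, 420)
(x_3, y_3) = (35·2449 + 34·6·420, 35·420 + 6·2449) = (171395, 29394)
(x_4, y_4) = (35·171395 + 34·6·29394, 35·29394 + 6·171395) = (11995201, 2057160)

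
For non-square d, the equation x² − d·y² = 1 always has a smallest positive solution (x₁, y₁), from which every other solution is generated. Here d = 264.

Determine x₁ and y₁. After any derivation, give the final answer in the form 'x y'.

√264 = [16; 4,32, …], period ℓ=2 (even) → k=1
a_0=16:  p_0=16·1+0=16,  q_0=16·0+1=1
a_1=4:  p_1=4·16+1=65,  q_1=4·1+0=4
fundamental: x₁=65, y₁=4  (since 4225 − 264·16 = 1)

65 4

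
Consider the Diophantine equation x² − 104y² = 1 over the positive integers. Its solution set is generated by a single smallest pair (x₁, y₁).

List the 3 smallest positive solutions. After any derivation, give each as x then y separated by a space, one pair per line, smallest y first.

51 5
5201 510
530451 52015

√104 = [10; 5,20, …], period ℓ=2 (even) → k=1
step 0: (10, 1)  from 10·(1,0) + (0,1)
step 1: (51, 5)  from 5·(10,1) + (1,0)
fundamental: x₁=51, y₁=5  (since 2601 − 104·25 = 1)
k=2:  x_2 = 51·51+104·5·5 = 5201,  y_2 = 51·5+5·51 = 510
k=3:  x_3 = 51·5201+104·5·510 = 530451,  y_3 = 51·510+5·5201 = 52015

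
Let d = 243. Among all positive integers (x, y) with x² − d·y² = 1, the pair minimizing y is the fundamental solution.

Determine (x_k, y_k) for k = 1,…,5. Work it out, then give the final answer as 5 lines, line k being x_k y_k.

d=243: √d = [15; 1,1,2,3,15,3,2,1,1,30] (ℓ=10, even), read p_9/q_9
a_0=15:  p_0=15·1+0=15,  q_0=15·0+1=1
…
a_5=15:  p_5=15·265+78=4053,  q_5=15·17+5=260
a_6=3:  p_6=3·4053+265=12424,  q_6=3·260+17=797
…
a_8=1:  p_8=1·28901+12424=41325,  q_8=1·1854+797=2651
a_9=1:  p_9=1·41325+28901=70226,  q_9=1·2651+1854=4505
(x₁, y₁) = (70226, 4505);  70226² − 243·4505² = 1 ✓
(x_2, y_2) = (70226·70226 + 243·4505·4505, 70226·4505 + 4505·70226) = (9863382151, 632736260)
(x_3, y_3) = (70226·9863382151 + 243·4505·632736260, 70226·632736260 + 4505·9863382151) = (1385331749802026, 88869073185015)
(x_4, y_4) = (70226·1385331749802026 + 243·4505·88869073185015, 70226·88869073185015 + 4505·1385331749802026) = (194572614913330773601, 12481839066348990520)
(x_5, y_5) = (70226·194572614913330773601 + 243·4505·12481839066348990520, 70226·12481839066348990520 + 4505·194572614913330773601) = (27328112908421802064005626, 1753099260457979343330025)

70226 4505
9863382151 632736260
1385331749802026 88869073185015
194572614913330773601 12481839066348990520
27328112908421802064005626 1753099260457979343330025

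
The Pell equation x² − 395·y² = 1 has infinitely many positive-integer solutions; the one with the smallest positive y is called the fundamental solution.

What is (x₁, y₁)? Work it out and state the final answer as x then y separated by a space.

159 8

d=395: √d = [19; 1,6,1,38] (ℓ=4, even), read p_3/q_3
k=0  a_k=19  p_k/q_k = 19/1
…
k=2  a_k=6  p_k/q_k = 139/7
k=3  a_k=1  p_k/q_k = 159/8
→ (159, 8).  Check: 159²=25281, 395·8²=25280, difference 1.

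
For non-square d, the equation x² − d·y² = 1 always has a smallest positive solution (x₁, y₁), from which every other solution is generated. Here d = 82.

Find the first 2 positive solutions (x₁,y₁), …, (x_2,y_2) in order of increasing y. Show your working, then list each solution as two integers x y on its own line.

163 18
53137 5868

√82 = [9; 18, …], period ℓ=1 (odd) → k=1
step 0: (9, 1)  from 9·(1,0) + (0,1)
step 1: (163, 18)  from 18·(9,1) + (1,0)
→ (163, 18).  Check: 163²=26569, 82·18²=26568, difference 1.
k=2:  x_2 = 163·163+82·18·18 = 53137,  y_2 = 163·18+18·163 = 5868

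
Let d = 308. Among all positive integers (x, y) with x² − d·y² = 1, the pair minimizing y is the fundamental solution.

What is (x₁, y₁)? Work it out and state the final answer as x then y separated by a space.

d=308: √d = [17; 1,1,4,1,1,34] (ℓ=6, even), read p_5/q_5
step 0: (17, 1)  from 17·(1,0) + (0,1)
step 1: (18, 1)  from 1·(17,1) + (1,0)
step 2: (35, 2)  from 1·(18,1) + (17,1)
…
step 4: (193, 11)  from 1·(158,9) + (35,2)
step 5: (351, 20)  from 1·(193,11) + (158,9)
(x₁, y₁) = (351, 20);  351² − 308·20² = 1 ✓

351 20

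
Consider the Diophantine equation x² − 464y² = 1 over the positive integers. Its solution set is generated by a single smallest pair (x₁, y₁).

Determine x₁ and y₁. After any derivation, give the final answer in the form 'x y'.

9801 455

√464 = [21; 1,1,5,1,1,1,5,1,1,42, …], period ℓ=10 (even) → k=9
i=0: a=21 ⇒ p=21, q=1
i=1: a=1 ⇒ p=22, q=1
…
i=4: a=1 ⇒ p=280, q=13
i=5: a=1 ⇒ p=517, q=24
…
i=7: a=5 ⇒ p=4502, q=209
i=8: a=1 ⇒ p=5299, q=246
i=9: a=1 ⇒ p=9801, q=455
fundamental: x₁=9801, y₁=455  (since 96059601 − 464·207025 = 1)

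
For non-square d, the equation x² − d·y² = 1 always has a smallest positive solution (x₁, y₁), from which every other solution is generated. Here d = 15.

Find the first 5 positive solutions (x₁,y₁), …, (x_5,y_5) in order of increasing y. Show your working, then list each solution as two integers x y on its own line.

4 1
31 8
244 63
1921 496
15124 3905

√15 → a₀=3, period (1,6); ℓ=2 even so k=1
i=0: a=3 ⇒ p=3, q=1
i=1: a=1 ⇒ p=4, q=1
fundamental: x₁=4, y₁=1  (since 16 − 15·1 = 1)
k=2:  x_2 = 4·4+15·1·1 = 31,  y_2 = 4·1+1·4 = 8
k=3:  x_3 = 4·31+15·1·8 = 244,  y_3 = 4·8+1·31 = 63
k=4:  x_4 = 4·244+15·1·63 = 1921,  y_4 = 4·63+1·244 = 496
k=5:  x_5 = 4·1921+15·1·496 = 15124,  y_5 = 4·496+1·1921 = 3905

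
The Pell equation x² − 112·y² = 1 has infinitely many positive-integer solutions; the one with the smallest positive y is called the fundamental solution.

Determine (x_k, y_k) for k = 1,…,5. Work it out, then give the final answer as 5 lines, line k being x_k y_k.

√112 = [10; 1,1,2,1,1,20, …], period ℓ=6 (even) → k=5
k=0  a_k=10  p_k/q_k = 10/1
…
k=2  a_k=1  p_k/q_k = 21/2
k=3  a_k=2  p_k/q_k = 53/5
k=4  a_k=1  p_k/q_k = 74/7
k=5  a_k=1  p_k/q_k = 127/12
(x₁, y₁) = (127, 12);  127² − 112·12² = 1 ✓
n=2: (127,12)∘(127,12) = (127·127+112·12·12, 127·12+12·127) = (32257,3048)
n=3: (32257,3048)∘(127,12) = (127·32257+112·12·3048, 127·3048+12·32257) = (8193151,774180)
n=4: (8193151,774180)∘(127,12) = (127·8193151+112·12·774180, 127·774180+12·8193151) = (2081028097,196638672)
n=5: (2081028097,196638672)∘(127,12) = (127·2081028097+112·12·196638672, 127·196638672+12·2081028097) = (528572943487,49945448508)

127 12
32257 3048
8193151 774180
2081028097 196638672
528572943487 49945448508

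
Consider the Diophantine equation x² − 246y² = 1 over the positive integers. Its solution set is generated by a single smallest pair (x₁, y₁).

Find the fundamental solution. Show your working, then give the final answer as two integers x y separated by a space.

88805 5662

[15; 1,2,5,1,14,1,5,2,1,30] for √246; ℓ=10 ⇒ convergent index 9
step 0: (15, 1)  from 15·(1,0) + (0,1)
step 1: (16, 1)  from 1·(15,1) + (1,0)
step 2: (47, 3)  from 2·(16,1) + (15,1)
step 3: (251, 16)  from 5·(47,3) + (16,1)
…
step 5: (4423, 282)  from 14·(298,19) + (251,16)
step 6: (4721, 301)  from 1·(4423,282) + (298,19)
step 7: (28028, 1787)  from 5·(4721,301) + (4423,282)
step 8: (60777, 3875)  from 2·(28028,1787) + (4721,301)
step 9: (88805, 5662)  from 1·(60777,3875) + (28028,1787)
→ (88805, 5662).  Check: 88805²=7886328025, 246·5662²=7886328024, difference 1.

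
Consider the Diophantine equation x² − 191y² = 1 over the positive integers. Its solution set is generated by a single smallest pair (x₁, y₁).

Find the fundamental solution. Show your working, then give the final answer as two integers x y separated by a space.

[13; 1,4,1,1,3,…,4,1,26] for √191; ℓ=16 ⇒ convergent index 15
step 0: (13, 1)  from 13·(1,0) + (0,1)
step 1: (14, 1)  from 1·(13,1) + (1,0)
step 2: (69, 5)  from 4·(14,1) + (13,1)
step 3: (83, 6)  from 1·(69,5) + (14,1)
…
step 6: (1230, 89)  from 2·(539,39) + (152,11)
step 7: (2999, 217)  from 2·(1230,89) + (539,39)
step 8: (40217, 2910)  from 13·(2999,217) + (1230,89)
…
step 10: (207083, 14984)  from 2·(83433,6037) + (40217,2910)
step 11: (704682, 50989)  from 3·(207083,14984) + (83433,6037)
…
step 13: (1616447, 116962)  from 1·(911765,65973) + (704682,50989)
step 14: (7377553, 533821)  from 4·(1616447,116962) + (911765,65973)
step 15: (8994000, 650783)  from 1·(7377553,533821) + (1616447,116962)
(x₁, y₁) = (8994000, 650783);  8994000² − 191·650783² = 1 ✓

8994000 650783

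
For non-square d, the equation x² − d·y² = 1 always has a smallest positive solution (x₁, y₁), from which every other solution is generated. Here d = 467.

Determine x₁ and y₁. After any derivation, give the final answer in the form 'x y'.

1625626 75225

[21; 1,1,1,1,3,…,1,1,42] for √467; ℓ=14 ⇒ convergent index 13
k=0  a_k=21  p_k/q_k = 21/1
…
k=2  a_k=1  p_k/q_k = 43/2
k=3  a_k=1  p_k/q_k = 65/3
k=4  a_k=1  p_k/q_k = 108/5
k=5  a_k=3  p_k/q_k = 389/18
k=6  a_k=3  p_k/q_k = 1275/59
…
k=10  a_k=1  p_k/q_k = 358232/16577
k=11  a_k=1  p_k/q_k = 633697/29324
k=12  a_k=1  p_k/q_k = 991929/45901
k=13  a_k=1  p_k/q_k = 1625626/75225
→ (1625626, 75225).  Check: 1625626²=2642659891876, 467·75225²=2642659891875, difference 1.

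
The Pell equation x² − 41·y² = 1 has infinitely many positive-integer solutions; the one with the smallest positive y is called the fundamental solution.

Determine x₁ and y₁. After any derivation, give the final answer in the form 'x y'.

2049 320

[6; 2,2,12] for √41; ℓ=3 ⇒ convergent index 5
step 0: (6, 1)  from 6·(1,0) + (0,1)
…
step 2: (32, 5)  from 2·(13,2) + (6,1)
…
step 4: (826, 129)  from 2·(397,62) + (32,5)
step 5: (2049, 320)  from 2·(826,129) + (397,62)
(x₁, y₁) = (2049, 320);  2049² − 41·320² = 1 ✓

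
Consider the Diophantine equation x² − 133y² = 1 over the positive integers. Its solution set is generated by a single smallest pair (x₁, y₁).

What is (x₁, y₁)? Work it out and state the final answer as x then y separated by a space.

2588599 224460

√133 = [11; 1,1,7,5,1,…,1,1,22, …], period ℓ=16 (even) → k=15
step 0: (11, 1)  from 11·(1,0) + (0,1)
…
step 3: (173, 15)  from 7·(23,2) + (12,1)
step 4: (888, 77)  from 5·(173,15) + (23,2)
step 5: (1061, 92)  from 1·(888,77) + (173,15)
step 6: (1949, 169)  from 1·(1061,92) + (888,77)
…
step 8: (7969, 691)  from 2·(3010,261) + (1949,169)
step 9: (10979, 952)  from 1·(7969,691) + (3010,261)
step 10: (18948, 1643)  from 1·(10979,952) + (7969,691)
step 11: (29927, 2595)  from 1·(18948,1643) + (10979,952)
…
step 14: (1378591, 119539)  from 1·(1210008,104921) + (168583,14618)
step 15: (2588599, 224460)  from 1·(1378591,119539) + (1210008,104921)
fundamental: x₁=2588599, y₁=224460  (since 6700844782801 − 133·50382291600 = 1)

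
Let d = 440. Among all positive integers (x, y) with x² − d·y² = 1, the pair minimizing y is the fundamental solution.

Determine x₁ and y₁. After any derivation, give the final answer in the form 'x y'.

21 1

√440 → a₀=20, period (1,40); ℓ=2 even so k=1
i=0: a=20 ⇒ p=20, q=1
i=1: a=1 ⇒ p=21, q=1
fundamental: x₁=21, y₁=1  (since 441 − 440·1 = 1)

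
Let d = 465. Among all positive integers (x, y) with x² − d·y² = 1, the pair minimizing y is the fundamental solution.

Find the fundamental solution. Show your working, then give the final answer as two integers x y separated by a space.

15871 736

√465 → a₀=21, period (1,1,3,2,2,2,3,1,1,42); ℓ=10 even so k=9
step 0: (21, 1)  from 21·(1,0) + (0,1)
step 1: (22, 1)  from 1·(21,1) + (1,0)
step 2: (43, 2)  from 1·(22,1) + (21,1)
…
step 4: (345, 16)  from 2·(151,7) + (43,2)
step 5: (841, 39)  from 2·(345,16) + (151,7)
step 6: (2027, 94)  from 2·(841,39) + (345,16)
…
step 8: (8949, 415)  from 1·(6922,321) + (2027,94)
step 9: (15871, 736)  from 1·(8949,415) + (6922,321)
→ (15871, 736).  Check: 15871²=251888641, 465·736²=251888640, difference 1.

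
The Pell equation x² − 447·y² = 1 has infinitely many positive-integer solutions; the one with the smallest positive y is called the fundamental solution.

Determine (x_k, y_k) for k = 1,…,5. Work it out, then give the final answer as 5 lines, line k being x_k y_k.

148 7
43807 2072
12966724 613305
3838106497 181536208
1136066556388 53734104263

d=447: √d = [21; 7,42] (ℓ=2, even), read p_1/q_1
step 0: (21, 1)  from 21·(1,0) + (0,1)
step 1: (148, 7)  from 7·(21,1) + (1,0)
→ (148, 7).  Check: 148²=21904, 447·7²=21903, difference 1.
(148+7√447)^2 = 43807 + 2072√447
(148+7√447)^3 = 12966724 + 613305√447
(148+7√447)^4 = 3838106497 + 181536208√447
(148+7√447)^5 = 1136066556388 + 53734104263√447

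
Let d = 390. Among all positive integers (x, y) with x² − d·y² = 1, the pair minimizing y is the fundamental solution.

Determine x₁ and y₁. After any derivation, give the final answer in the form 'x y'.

79 4

d=390: √d = [19; 1,2,1,38] (ℓ=4, even), read p_3/q_3
i=0: a=19 ⇒ p=19, q=1
i=1: a=1 ⇒ p=20, q=1
i=2: a=2 ⇒ p=59, q=3
i=3: a=1 ⇒ p=79, q=4
fundamental: x₁=79, y₁=4  (since 6241 − 390·16 = 1)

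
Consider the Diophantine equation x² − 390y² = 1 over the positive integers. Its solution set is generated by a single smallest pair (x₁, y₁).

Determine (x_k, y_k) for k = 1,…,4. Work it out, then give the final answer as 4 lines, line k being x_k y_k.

79 4
12481 632
1971919 99852
311550721 15775984

√390 → a₀=19, period (1,2,1,38); ℓ=4 even so k=3
step 0: (19, 1)  from 19·(1,0) + (0,1)
step 1: (20, 1)  from 1·(19,1) + (1,0)
step 2: (59, 3)  from 2·(20,1) + (19,1)
step 3: (79, 4)  from 1·(59,3) + (20,1)
fundamental: x₁=79, y₁=4  (since 6241 − 390·16 = 1)
(79+4√390)^2 = 12481 + 632√390
(79+4√390)^3 = 1971919 + 99852√390
(79+4√390)^4 = 311550721 + 15775984√390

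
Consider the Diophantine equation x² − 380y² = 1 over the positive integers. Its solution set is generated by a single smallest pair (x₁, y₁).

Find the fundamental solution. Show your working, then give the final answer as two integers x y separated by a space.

√380 = [19; 2,38, …], period ℓ=2 (even) → k=1
k=0  a_k=19  p_k/q_k = 19/1
k=1  a_k=2  p_k/q_k = 39/2
fundamental: x₁=39, y₁=2  (since 1521 − 380·4 = 1)

39 2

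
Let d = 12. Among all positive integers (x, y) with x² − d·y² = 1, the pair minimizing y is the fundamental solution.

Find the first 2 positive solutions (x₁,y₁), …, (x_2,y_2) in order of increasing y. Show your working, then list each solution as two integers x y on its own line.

7 2
97 28

√12 = [3; 2,6, …], period ℓ=2 (even) → k=1
k=0  a_k=3  p_k/q_k = 3/1
k=1  a_k=2  p_k/q_k = 7/2
→ (7, 2).  Check: 7²=49, 12·2²=48, difference 1.
(x_2, y_2) = (7·7 + 12·2·2, 7·2 + 2·7) = (97, 28)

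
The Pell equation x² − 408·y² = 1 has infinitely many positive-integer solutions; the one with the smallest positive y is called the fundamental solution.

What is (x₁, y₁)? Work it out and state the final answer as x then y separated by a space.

101 5

d=408: √d = [20; 5,40] (ℓ=2, even), read p_1/q_1
step 0: (20, 1)  from 20·(1,0) + (0,1)
step 1: (101, 5)  from 5·(20,1) + (1,0)
(x₁, y₁) = (101, 5);  101² − 408·5² = 1 ✓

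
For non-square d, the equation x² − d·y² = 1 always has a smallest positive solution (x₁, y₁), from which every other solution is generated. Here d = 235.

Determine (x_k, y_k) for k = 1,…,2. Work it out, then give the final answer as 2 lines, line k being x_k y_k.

[15; 3,30] for √235; ℓ=2 ⇒ convergent index 1
k=0  a_k=15  p_k/q_k = 15/1
k=1  a_k=3  p_k/q_k = 46/3
→ (46, 3).  Check: 46²=2116, 235·3²=2115, difference 1.
(x_2, y_2) = (46·46 + 235·3·3, 46·3 + 3·46) = (4231, 276)

46 3
4231 276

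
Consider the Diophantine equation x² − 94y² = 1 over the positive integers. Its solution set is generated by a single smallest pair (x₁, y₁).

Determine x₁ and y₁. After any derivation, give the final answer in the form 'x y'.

2143295 221064

√94 = [9; 1,2,3,1,1,…,2,1,18, …], period ℓ=16 (even) → k=15
a_0=9:  p_0=9·1+0=9,  q_0=9·0+1=1
a_1=1:  p_1=1·9+1=10,  q_1=1·1+0=1
…
a_9=1:  p_9=1·12953+1464=14417,  q_9=1·1336+151=1487
…
a_13=3:  p_13=3·184493+99455=652934,  q_13=3·19029+10258=67345
a_14=2:  p_14=2·652934+184493=1490361,  q_14=2·67345+19029=153719
a_15=1:  p_15=1·1490361+652934=2143295,  q_15=1·153719+67345=221064
→ (2143295, 221064).  Check: 2143295²=4593713457025, 94·221064²=4593713457024, difference 1.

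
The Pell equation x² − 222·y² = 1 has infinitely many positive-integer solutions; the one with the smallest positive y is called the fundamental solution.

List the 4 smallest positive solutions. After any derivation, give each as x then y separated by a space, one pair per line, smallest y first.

149 10
44401 2980
13231349 888030
3942897601 264629960

d=222: √d = [14; 1,8,1,28] (ℓ=4, even), read p_3/q_3
k=0  a_k=14  p_k/q_k = 14/1
k=1  a_k=1  p_k/q_k = 15/1
k=2  a_k=8  p_k/q_k = 134/9
k=3  a_k=1  p_k/q_k = 149/10
→ (149, 10).  Check: 149²=22201, 222·10²=22200, difference 1.
(x_2, y_2) = (149·149 + 222·10·10, 149·10 + 10·149) = (44401, 2980)
(x_3, y_3) = (149·44401 + 222·10·2980, 149·2980 + 10·44401) = (13231349, 888030)
(x_4, y_4) = (149·13231349 + 222·10·888030, 149·888030 + 10·13231349) = (3942897601, 264629960)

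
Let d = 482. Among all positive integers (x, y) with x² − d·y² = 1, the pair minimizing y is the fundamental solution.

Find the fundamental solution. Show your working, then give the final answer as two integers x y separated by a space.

483 22

√482 → a₀=21, period (1,20,1,42); ℓ=4 even so k=3
k=0  a_k=21  p_k/q_k = 21/1
k=1  a_k=1  p_k/q_k = 22/1
k=2  a_k=20  p_k/q_k = 461/21
k=3  a_k=1  p_k/q_k = 483/22
fundamental: x₁=483, y₁=22  (since 233289 − 482·484 = 1)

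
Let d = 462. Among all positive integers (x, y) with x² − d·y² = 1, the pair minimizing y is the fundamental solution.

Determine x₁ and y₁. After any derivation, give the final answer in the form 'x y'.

√462 → a₀=21, period (2,42); ℓ=2 even so k=1
step 0: (21, 1)  from 21·(1,0) + (0,1)
step 1: (43, 2)  from 2·(21,1) + (1,0)
→ (43, 2).  Check: 43²=1849, 462·2²=1848, difference 1.

43 2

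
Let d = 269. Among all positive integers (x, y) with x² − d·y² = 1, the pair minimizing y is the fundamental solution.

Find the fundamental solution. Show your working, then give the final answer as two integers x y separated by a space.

[16; 2,2,32] for √269; ℓ=3 ⇒ convergent index 5
a_0=16:  p_0=16·1+0=16,  q_0=16·0+1=1
…
a_4=2:  p_4=2·2657+82=5396,  q_4=2·162+5=329
a_5=2:  p_5=2·5396+2657=13449,  q_5=2·329+162=820
fundamental: x₁=13449, y₁=820  (since 180875601 − 269·672400 = 1)

13449 820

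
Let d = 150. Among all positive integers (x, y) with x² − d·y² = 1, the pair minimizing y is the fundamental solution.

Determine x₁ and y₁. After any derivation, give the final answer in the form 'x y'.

√150 → a₀=12, period (4,24); ℓ=2 even so k=1
i=0: a=12 ⇒ p=12, q=1
i=1: a=4 ⇒ p=49, q=4
→ (49, 4).  Check: 49²=2401, 150·4²=2400, difference 1.

49 4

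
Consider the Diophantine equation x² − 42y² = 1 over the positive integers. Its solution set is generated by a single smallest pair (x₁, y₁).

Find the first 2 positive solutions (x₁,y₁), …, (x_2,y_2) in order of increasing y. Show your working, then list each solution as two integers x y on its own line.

[6; 2,12] for √42; ℓ=2 ⇒ convergent index 1
step 0: (6, 1)  from 6·(1,0) + (0,1)
step 1: (13, 2)  from 2·(6,1) + (1,0)
→ (13, 2).  Check: 13²=169, 42·2²=168, difference 1.
(x_2, y_2) = (13·13 + 42·2·2, 13·2 + 2·13) = (337, 52)

13 2
337 52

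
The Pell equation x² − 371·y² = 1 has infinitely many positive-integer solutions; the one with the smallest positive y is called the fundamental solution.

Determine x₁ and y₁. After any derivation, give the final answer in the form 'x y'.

[19; 3,1,4,1,3,38] for √371; ℓ=6 ⇒ convergent index 5
step 0: (19, 1)  from 19·(1,0) + (0,1)
…
step 4: (443, 23)  from 1·(366,19) + (77,4)
step 5: (1695, 88)  from 3·(443,23) + (366,19)
→ (1695, 88).  Check: 1695²=2873025, 371·88²=2873024, difference 1.

1695 88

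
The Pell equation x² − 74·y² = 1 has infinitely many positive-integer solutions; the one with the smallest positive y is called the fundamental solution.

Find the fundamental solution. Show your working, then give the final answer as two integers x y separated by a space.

3699 430

[8; 1,1,1,1,16] for √74; ℓ=5 ⇒ convergent index 9
step 0: (8, 1)  from 8·(1,0) + (0,1)
…
step 2: (17, 2)  from 1·(9,1) + (8,1)
…
step 8: (2228, 259)  from 1·(1471,171) + (757,88)
step 9: (3699, 430)  from 1·(2228,259) + (1471,171)
(x₁, y₁) = (3699, 430);  3699² − 74·430² = 1 ✓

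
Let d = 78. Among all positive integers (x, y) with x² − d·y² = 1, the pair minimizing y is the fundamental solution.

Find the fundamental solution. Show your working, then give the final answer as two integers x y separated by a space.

53 6

√78 → a₀=8, period (1,4,1,16); ℓ=4 even so k=3
step 0: (8, 1)  from 8·(1,0) + (0,1)
step 1: (9, 1)  from 1·(8,1) + (1,0)
step 2: (44, 5)  from 4·(9,1) + (8,1)
step 3: (53, 6)  from 1·(44,5) + (9,1)
(x₁, y₁) = (53, 6);  53² − 78·6² = 1 ✓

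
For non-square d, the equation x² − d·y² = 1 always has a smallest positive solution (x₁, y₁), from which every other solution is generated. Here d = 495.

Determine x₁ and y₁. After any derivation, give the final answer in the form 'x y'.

89 4

[22; 4,44] for √495; ℓ=2 ⇒ convergent index 1
i=0: a=22 ⇒ p=22, q=1
i=1: a=4 ⇒ p=89, q=4
fundamental: x₁=89, y₁=4  (since 7921 − 495·16 = 1)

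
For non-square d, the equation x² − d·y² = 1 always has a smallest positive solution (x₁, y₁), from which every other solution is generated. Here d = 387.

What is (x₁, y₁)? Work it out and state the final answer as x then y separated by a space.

√387 = [19; 1,2,19,2,1,38, …], period ℓ=6 (even) → k=5
i=0: a=19 ⇒ p=19, q=1
i=1: a=1 ⇒ p=20, q=1
…
i=3: a=19 ⇒ p=1141, q=58
i=4: a=2 ⇒ p=2341, q=119
i=5: a=1 ⇒ p=3482, q=177
fundamental: x₁=3482, y₁=177  (since 12124324 − 387·31329 = 1)

3482 177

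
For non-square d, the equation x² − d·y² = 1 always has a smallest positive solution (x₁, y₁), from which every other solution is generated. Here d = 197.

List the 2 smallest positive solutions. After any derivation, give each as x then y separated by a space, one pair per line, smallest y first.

393 28
308897 22008

[14; 28] for √197; ℓ=1 ⇒ convergent index 1
k=0  a_k=14  p_k/q_k = 14/1
k=1  a_k=28  p_k/q_k = 393/28
→ (393, 28).  Check: 393²=154449, 197·28²=154448, difference 1.
k=2:  x_2 = 393·393+197·28·28 = 308897,  y_2 = 393·28+28·393 = 22008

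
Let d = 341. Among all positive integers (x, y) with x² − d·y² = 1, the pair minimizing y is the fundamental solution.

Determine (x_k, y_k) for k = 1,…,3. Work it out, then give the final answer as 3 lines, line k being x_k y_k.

10626551 575460
225847172311201 12230310076920
4799952989541519968951 259932027556408030380

d=341: √d = [18; 2,6,1,8,2,…,6,2,36] (ℓ=14, even), read p_13/q_13
a_0=18:  p_0=18·1+0=18,  q_0=18·0+1=1
…
a_3=1:  p_3=1·240+37=277,  q_3=1·13+2=15
…
a_5=2:  p_5=2·2456+277=5189,  q_5=2·133+15=281
a_6=1:  p_6=1·5189+2456=7645,  q_6=1·281+133=414
…
a_9=2:  p_9=2·28124+20479=76727,  q_9=2·1523+1109=4155
…
a_11=1:  p_11=1·641940+76727=718667,  q_11=1·34763+4155=38918
a_12=6:  p_12=6·718667+641940=4953942,  q_12=6·38918+34763=268271
a_13=2:  p_13=2·4953942+718667=10626551,  q_13=2·268271+38918=575460
→ (10626551, 575460).  Check: 10626551²=112923586155601, 341·575460²=112923586155600, difference 1.
n=2: (10626551,575460)∘(10626551,575460) = (10626551·10626551+341·575460·575460, 10626551·575460+575460·10626551) = (225847172311201,12230310076920)
n=3: (225847172311201,12230310076920)∘(10626551,575460) = (10626551·225847172311201+341·575460·12230310076920, 10626551·12230310076920+575460·225847172311201) = (4799952989541519968951,259932027556408030380)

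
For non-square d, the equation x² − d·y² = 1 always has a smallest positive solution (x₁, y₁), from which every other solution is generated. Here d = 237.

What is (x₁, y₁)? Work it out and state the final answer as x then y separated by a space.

228151 14820

d=237: √d = [15; 2,1,1,7,10,7,1,1,2,30] (ℓ=10, even), read p_9/q_9
step 0: (15, 1)  from 15·(1,0) + (0,1)
…
step 3: (77, 5)  from 1·(46,3) + (31,2)
…
step 5: (5927, 385)  from 10·(585,38) + (77,5)
step 6: (42074, 2733)  from 7·(5927,385) + (585,38)
…
step 8: (90075, 5851)  from 1·(48001,3118) + (42074,2733)
step 9: (228151, 14820)  from 2·(90075,5851) + (48001,3118)
fundamental: x₁=228151, y₁=14820  (since 52052878801 − 237·219632400 = 1)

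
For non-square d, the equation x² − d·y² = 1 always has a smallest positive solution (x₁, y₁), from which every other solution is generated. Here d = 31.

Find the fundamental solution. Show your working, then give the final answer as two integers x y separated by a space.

1520 273

d=31: √d = [5; 1,1,3,5,3,1,1,10] (ℓ=8, even), read p_7/q_7
step 0: (5, 1)  from 5·(1,0) + (0,1)
step 1: (6, 1)  from 1·(5,1) + (1,0)
…
step 6: (863, 155)  from 1·(657,118) + (206,37)
step 7: (1520, 273)  from 1·(863,155) + (657,118)
fundamental: x₁=1520, y₁=273  (since 2310400 − 31·74529 = 1)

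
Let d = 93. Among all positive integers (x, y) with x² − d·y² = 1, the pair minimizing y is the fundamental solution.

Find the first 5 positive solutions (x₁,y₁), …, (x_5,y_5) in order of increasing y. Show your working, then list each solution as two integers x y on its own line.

12151 1260
295293601 30620520
7176225079351 744139875780
174396621583094401 18084087230585040
4238186690536135053751 439479487133537766300

[9; 1,1,1,4,6,4,1,1,1,18] for √93; ℓ=10 ⇒ convergent index 9
a_0=9:  p_0=9·1+0=9,  q_0=9·0+1=1
a_1=1:  p_1=1·9+1=10,  q_1=1·1+0=1
…
a_4=4:  p_4=4·29+19=135,  q_4=4·3+2=14
…
a_7=1:  p_7=1·3491+839=4330,  q_7=1·362+87=449
a_8=1:  p_8=1·4330+3491=7821,  q_8=1·449+362=811
a_9=1:  p_9=1·7821+4330=12151,  q_9=1·811+449=1260
→ (12151, 1260).  Check: 12151²=147646801, 93·1260²=147646800, difference 1.
k=2:  x_2 = 12151·12151+93·1260·1260 = 295293601,  y_2 = 12151·1260+1260·12151 = 30620520
k=3:  x_3 = 12151·295293601+93·1260·30620520 = 7176225079351,  y_3 = 12151·30620520+1260·295293601 = 744139875780
k=4:  x_4 = 12151·7176225079351+93·1260·744139875780 = 174396621583094401,  y_4 = 12151·744139875780+1260·7176225079351 = 18084087230585040
k=5:  x_5 = 12151·174396621583094401+93·1260·18084087230585040 = 4238186690536135053751,  y_5 = 12151·18084087230585040+1260·174396621583094401 = 439479487133537766300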